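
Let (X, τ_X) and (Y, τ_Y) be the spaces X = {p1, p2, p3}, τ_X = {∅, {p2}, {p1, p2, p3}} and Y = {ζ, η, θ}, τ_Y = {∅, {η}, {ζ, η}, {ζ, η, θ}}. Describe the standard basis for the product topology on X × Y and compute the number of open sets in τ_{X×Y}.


Basis B = {∅ × ∅, {p2} × {η}, {p2} × {ζ, η}, {p1, p2, p3} × {η}, {p2} × {ζ, η, θ}, {p1, p2, p3} × {ζ, η}, {p1, p2, p3} × {ζ, η, θ}}; |τ_{X×Y}| = 10.

Enumerate products U × V with U ∈ τ_X, V ∈ τ_Y (deduplicated):
  ∅ × ∅ = {} (∅)
  {p2} × {η} = {(p2,η)}
  {p2} × {ζ, η} = {(p2,ζ), (p2,η)}
  {p1, p2, p3} × {η} = {(p1,η), (p2,η), (p3,η)}
  {p2} × {ζ, η, θ} = {(p2,ζ), (p2,η), (p2,θ)}
  {p1, p2, p3} × {ζ, η} = {(p1,ζ), (p1,η), (p2,ζ), (p2,η), (p3,ζ), (p3,η)}
  {p1, p2, p3} × {ζ, η, θ} = {(p1,ζ), (p1,η), (p1,θ), (p2,ζ), (p2,η), (p2,θ), (p3,ζ), (p3,η), (p3,θ)}
These 7 distinct sets form the basis B.
Close under arbitrary unions to get τ_{X×Y}; counting gives |τ_{X×Y}| = 10.


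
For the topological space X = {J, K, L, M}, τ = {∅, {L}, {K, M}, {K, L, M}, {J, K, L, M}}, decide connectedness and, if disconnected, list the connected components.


(X, τ) is connected.

Find clopen sets (U ∈ τ with X ∖ U ∈ τ):
  U = ∅, X ∖ U = {J, K, L, M} — both open, so U is clopen.
  U = {J, K, L, M}, X ∖ U = ∅ — both open, so U is clopen.
Only trivial clopens (∅ and X) exist, so (X, τ) is connected.
Compute connected components by grouping points that agree on all clopens:
  component: {J, K, L, M}


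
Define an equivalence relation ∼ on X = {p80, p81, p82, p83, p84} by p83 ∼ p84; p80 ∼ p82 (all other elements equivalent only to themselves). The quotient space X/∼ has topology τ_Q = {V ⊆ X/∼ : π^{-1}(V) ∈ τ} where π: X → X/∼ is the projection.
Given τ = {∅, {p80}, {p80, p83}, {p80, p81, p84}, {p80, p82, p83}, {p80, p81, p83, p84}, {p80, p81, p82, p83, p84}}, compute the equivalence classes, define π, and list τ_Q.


X/∼ = {[p80=p82], [p81], [p83=p84]}; |τ_Q| = 2.

Equivalence classes: [p80=p82], [p81], [p83=p84].
Quotient map π: X → X/∼ sends p80 ↦ [p80=p82], p81 ↦ [p81], p82 ↦ [p80=p82], p83 ↦ [p83=p84], p84 ↦ [p83=p84].
For each subset V ⊆ X/∼, compute π^{-1}(V) ⊆ X and check whether π^{-1}(V) ∈ τ. V is open in τ_Q iff π^{-1}(V) ∈ τ.
  V = {}: π^{-1}(V) = ∅ ∈ τ ✓.
  V = {[p80=p82]}: π^{-1}(V) = {p80, p82} ∉ τ ✗.
  V = {[p81]}: π^{-1}(V) = {p81} ∉ τ ✗.
  V = {[p80=p82], [p81]}: π^{-1}(V) = {p80, p81, p82} ∉ τ ✗.
  V = {[p83=p84]}: π^{-1}(V) = {p83, p84} ∉ τ ✗.
  V = {[p80=p82], [p83=p84]}: π^{-1}(V) = {p80, p82, p83, p84} ∉ τ ✗.
  V = {[p81], [p83=p84]}: π^{-1}(V) = {p81, p83, p84} ∉ τ ✗.
  V = {[p80=p82], [p81], [p83=p84]}: π^{-1}(V) = {p80, p81, p82, p83, p84} ∈ τ ✓.
Open sets in the quotient: τ_Q = {{}, {[p80=p82], [p81], [p83=p84]}} (2 elements).


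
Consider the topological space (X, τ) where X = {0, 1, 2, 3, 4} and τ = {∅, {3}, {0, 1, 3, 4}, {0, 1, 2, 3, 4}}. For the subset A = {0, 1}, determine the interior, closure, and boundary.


int(A) = ∅, cl(A) = {0, 1, 2, 4}, ∂A = {0, 1, 2, 4}.

Closed sets in (X, τ) are complements of opens:
  closed(X, τ) = {∅, {2}, {0, 1, 2, 4}, {0, 1, 2, 3, 4}}.
int(A) = ⋃ {U ∈ τ : U ⊆ A}. Opens contained in A: ∅.
Taking the union of these: int(A) = ∅.
cl(A) = ⋂ {C closed : A ⊆ C}. Closed sets containing A: {0, 1, 2, 4}, {0, 1, 2, 3, 4}.
Intersecting these: cl(A) = {0, 1, 2, 4}.
∂A = cl(A) ∖ int(A) = {0, 1, 2, 4} ∖ ∅ = {0, 1, 2, 4}.


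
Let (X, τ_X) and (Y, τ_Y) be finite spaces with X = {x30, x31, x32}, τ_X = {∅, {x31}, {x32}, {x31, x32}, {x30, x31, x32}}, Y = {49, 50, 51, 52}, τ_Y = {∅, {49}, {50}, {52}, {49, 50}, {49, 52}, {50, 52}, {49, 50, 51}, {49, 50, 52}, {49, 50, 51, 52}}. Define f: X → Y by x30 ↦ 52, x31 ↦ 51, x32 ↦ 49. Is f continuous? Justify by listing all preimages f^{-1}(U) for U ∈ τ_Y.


f is NOT continuous.

Compute f^{-1}(U) for each U ∈ τ_Y:
  U = ∅: f^{-1}(U) = ∅ ∈ τ_X ✓.
  U = {49}: f^{-1}(U) = {x32} ∈ τ_X ✓.
  U = {50}: f^{-1}(U) = ∅ ∈ τ_X ✓.
  U = {52}: f^{-1}(U) = {x30} ∉ τ_X ✗.
  U = {49, 50}: f^{-1}(U) = {x32} ∈ τ_X ✓.
  U = {49, 52}: f^{-1}(U) = {x30, x32} ∉ τ_X ✗.
  U = {50, 52}: f^{-1}(U) = {x30} ∉ τ_X ✗.
  U = {49, 50, 51}: f^{-1}(U) = {x31, x32} ∈ τ_X ✓.
  U = {49, 50, 52}: f^{-1}(U) = {x30, x32} ∉ τ_X ✗.
  U = {49, 50, 51, 52}: f^{-1}(U) = {x30, x31, x32} ∈ τ_X ✓.
Found U = {52} with f^{-1}(U) = {x30} not in τ_X. Therefore f is NOT continuous.


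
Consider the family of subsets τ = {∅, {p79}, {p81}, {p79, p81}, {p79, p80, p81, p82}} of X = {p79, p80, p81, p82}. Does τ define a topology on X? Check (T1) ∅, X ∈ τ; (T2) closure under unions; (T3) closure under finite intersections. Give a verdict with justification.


τ IS a topology on X.

Axiom (T1): ∅ ∈ τ? Yes; X ∈ τ? Yes.
Axiom (T2/T3): check pairwise unions and intersections of members of τ.
All pairwise intersections and unions checked — each lies in τ. Therefore τ satisfies (T1), (T2), (T3): it IS a topology on X.


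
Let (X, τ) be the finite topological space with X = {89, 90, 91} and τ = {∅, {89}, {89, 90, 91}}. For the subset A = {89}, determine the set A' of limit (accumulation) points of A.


A' = {90, 91}

For each x ∈ X, list the open sets U ∈ τ with x ∈ U, then check whether U ∩ (A ∖ {x}) ≠ ∅ for every such U.
  x = 89: open {89} ∋ x has {89} ∩ (A ∖ {89}) = ∅, so x is NOT a limit point.
  x = 90: opens ∋ x are {89, 90, 91}; each meets A ∖ {90}, so x IS a limit point.
  x = 91: opens ∋ x are {89, 90, 91}; each meets A ∖ {91}, so x IS a limit point.
Collecting: A' = {90, 91}.


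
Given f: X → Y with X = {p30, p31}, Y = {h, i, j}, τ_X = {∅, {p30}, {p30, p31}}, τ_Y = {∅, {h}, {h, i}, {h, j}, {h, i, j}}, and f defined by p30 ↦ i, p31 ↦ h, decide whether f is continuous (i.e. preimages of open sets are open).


f is NOT continuous.

Compute f^{-1}(U) for each U ∈ τ_Y:
  U = ∅: f^{-1}(U) = ∅ ∈ τ_X ✓.
  U = {h}: f^{-1}(U) = {p31} ∉ τ_X ✗.
  U = {h, i}: f^{-1}(U) = {p30, p31} ∈ τ_X ✓.
  U = {h, j}: f^{-1}(U) = {p31} ∉ τ_X ✗.
  U = {h, i, j}: f^{-1}(U) = {p30, p31} ∈ τ_X ✓.
Found U = {h} with f^{-1}(U) = {p31} not in τ_X. Therefore f is NOT continuous.


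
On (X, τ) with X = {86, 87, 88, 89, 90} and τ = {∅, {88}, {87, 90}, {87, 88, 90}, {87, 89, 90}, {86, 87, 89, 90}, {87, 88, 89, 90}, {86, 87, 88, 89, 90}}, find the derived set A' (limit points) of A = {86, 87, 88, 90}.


A' = {86, 87, 89, 90}

For each x ∈ X, list the open sets U ∈ τ with x ∈ U, then check whether U ∩ (A ∖ {x}) ≠ ∅ for every such U.
  x = 86: opens ∋ x are {86, 87, 89, 90}, {86, 87, 88, 89, 90}; each meets A ∖ {86}, so x IS a limit point.
  x = 87: opens ∋ x are {87, 90}, {87, 88, 90}, {87, 89, 90}, {86, 87, 89, 90}, {87, 88, 89, 90}, {86, 87, 88, 89, 90}; each meets A ∖ {87}, so x IS a limit point.
  x = 88: open {88} ∋ x has {88} ∩ (A ∖ {88}) = ∅, so x is NOT a limit point.
  x = 89: opens ∋ x are {87, 89, 90}, {86, 87, 89, 90}, {87, 88, 89, 90}, {86, 87, 88, 89, 90}; each meets A ∖ {89}, so x IS a limit point.
  x = 90: opens ∋ x are {87, 90}, {87, 88, 90}, {87, 89, 90}, {86, 87, 89, 90}, {87, 88, 89, 90}, {86, 87, 88, 89, 90}; each meets A ∖ {90}, so x IS a limit point.
Collecting: A' = {86, 87, 89, 90}.


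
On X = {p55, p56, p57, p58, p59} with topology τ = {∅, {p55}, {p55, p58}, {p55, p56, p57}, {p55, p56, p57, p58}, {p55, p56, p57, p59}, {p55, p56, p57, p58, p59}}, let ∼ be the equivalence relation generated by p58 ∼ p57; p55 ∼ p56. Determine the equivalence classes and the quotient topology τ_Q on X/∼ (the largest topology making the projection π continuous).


X/∼ = {[p55=p56], [p57=p58], [p59]}; |τ_Q| = 3.

Equivalence classes: [p55=p56], [p57=p58], [p59].
Quotient map π: X → X/∼ sends p55 ↦ [p55=p56], p56 ↦ [p55=p56], p57 ↦ [p57=p58], p58 ↦ [p57=p58], p59 ↦ [p59].
For each subset V ⊆ X/∼, compute π^{-1}(V) ⊆ X and check whether π^{-1}(V) ∈ τ. V is open in τ_Q iff π^{-1}(V) ∈ τ.
  V = {}: π^{-1}(V) = ∅ ∈ τ ✓.
  V = {[p55=p56]}: π^{-1}(V) = {p55, p56} ∉ τ ✗.
  V = {[p57=p58]}: π^{-1}(V) = {p57, p58} ∉ τ ✗.
  V = {[p55=p56], [p57=p58]}: π^{-1}(V) = {p55, p56, p57, p58} ∈ τ ✓.
  V = {[p59]}: π^{-1}(V) = {p59} ∉ τ ✗.
  V = {[p55=p56], [p59]}: π^{-1}(V) = {p55, p56, p59} ∉ τ ✗.
  V = {[p57=p58], [p59]}: π^{-1}(V) = {p57, p58, p59} ∉ τ ✗.
  V = {[p55=p56], [p57=p58], [p59]}: π^{-1}(V) = {p55, p56, p57, p58, p59} ∈ τ ✓.
Open sets in the quotient: τ_Q = {{}, {[p55=p56], [p57=p58]}, {[p55=p56], [p57=p58], [p59]}} (3 elements).


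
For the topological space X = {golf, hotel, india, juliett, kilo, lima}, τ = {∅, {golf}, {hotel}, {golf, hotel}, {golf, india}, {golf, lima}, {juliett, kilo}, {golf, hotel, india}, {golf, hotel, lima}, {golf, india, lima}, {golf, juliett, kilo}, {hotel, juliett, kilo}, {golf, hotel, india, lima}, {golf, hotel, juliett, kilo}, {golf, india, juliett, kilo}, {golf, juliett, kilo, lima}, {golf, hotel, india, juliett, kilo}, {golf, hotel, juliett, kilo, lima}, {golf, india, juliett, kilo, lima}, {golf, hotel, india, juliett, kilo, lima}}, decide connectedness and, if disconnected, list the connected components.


(X, τ) is disconnected; components = [{hotel}, {juliett, kilo}, {golf, india, lima}].

Find clopen sets (U ∈ τ with X ∖ U ∈ τ):
  U = ∅, X ∖ U = {golf, hotel, india, juliett, kilo, lima} — both open, so U is clopen.
  U = {hotel}, X ∖ U = {golf, india, juliett, kilo, lima} — both open, so U is clopen.
  U = {juliett, kilo}, X ∖ U = {golf, hotel, india, lima} — both open, so U is clopen.
  U = {golf, india, lima}, X ∖ U = {hotel, juliett, kilo} — both open, so U is clopen.
  U = {hotel, juliett, kilo}, X ∖ U = {golf, india, lima} — both open, so U is clopen.
  U = {golf, hotel, india, lima}, X ∖ U = {juliett, kilo} — both open, so U is clopen.
  U = {golf, india, juliett, kilo, lima}, X ∖ U = {hotel} — both open, so U is clopen.
  U = {golf, hotel, india, juliett, kilo, lima}, X ∖ U = ∅ — both open, so U is clopen.
Nontrivial clopen(s) exist: e.g. {hotel}. So (X, τ) is disconnected.
Compute connected components by grouping points that agree on all clopens:
  component: {hotel}
  component: {juliett, kilo}
  component: {golf, india, lima}


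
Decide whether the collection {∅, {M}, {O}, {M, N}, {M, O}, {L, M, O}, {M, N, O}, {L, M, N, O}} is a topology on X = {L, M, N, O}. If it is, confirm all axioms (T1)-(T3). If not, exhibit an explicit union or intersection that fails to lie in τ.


τ IS a topology on X.

Axiom (T1): ∅ ∈ τ? Yes; X ∈ τ? Yes.
Axiom (T2/T3): check pairwise unions and intersections of members of τ.
All pairwise intersections and unions checked — each lies in τ. Therefore τ satisfies (T1), (T2), (T3): it IS a topology on X.


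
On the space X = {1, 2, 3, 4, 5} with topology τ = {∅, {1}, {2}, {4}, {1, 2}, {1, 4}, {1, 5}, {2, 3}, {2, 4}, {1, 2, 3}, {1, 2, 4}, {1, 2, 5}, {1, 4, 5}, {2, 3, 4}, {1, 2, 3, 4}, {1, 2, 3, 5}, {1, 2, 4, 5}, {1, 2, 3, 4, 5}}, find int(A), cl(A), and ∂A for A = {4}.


int(A) = {4}, cl(A) = {4}, ∂A = ∅.

Closed sets in (X, τ) are complements of opens:
  closed(X, τ) = {∅, {3}, {4}, {5}, {1, 5}, {2, 3}, {3, 4}, {3, 5}, {4, 5}, {1, 3, 5}, {1, 4, 5}, {2, 3, 4}, {2, 3, 5}, {3, 4, 5}, {1, 2, 3, 5}, {1, 3, 4, 5}, {2, 3, 4, 5}, {1, 2, 3, 4, 5}}.
int(A) = ⋃ {U ∈ τ : U ⊆ A}. Opens contained in A: ∅, {4}.
Taking the union of these: int(A) = {4}.
cl(A) = ⋂ {C closed : A ⊆ C}. Closed sets containing A: {4}, {3, 4}, {4, 5}, {1, 4, 5}, {2, 3, 4}, {3, 4, 5}, {1, 3, 4, 5}, {2, 3, 4, 5}, {1, 2, 3, 4, 5}.
Intersecting these: cl(A) = {4}.
∂A = cl(A) ∖ int(A) = {4} ∖ {4} = ∅.


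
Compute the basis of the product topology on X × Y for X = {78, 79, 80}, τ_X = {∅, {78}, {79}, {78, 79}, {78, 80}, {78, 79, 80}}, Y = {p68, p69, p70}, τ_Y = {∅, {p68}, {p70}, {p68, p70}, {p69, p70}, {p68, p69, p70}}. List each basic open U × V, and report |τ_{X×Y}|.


Basis B = {∅ × ∅, {78} × {p68}, {78} × {p70}, {79} × {p68}, {79} × {p70}, {78} × {p68, p70}, {78, 79} × {p68}, {78, 80} × {p68}, {78} × {p69, p70}, {78, 79} × {p70}, {78, 80} × {p70}, {79} × {p68, p70}, {79} × {p69, p70}, {78} × {p68, p69, p70}, {78, 79, 80} × {p68}, {78, 79, 80} × {p70}, {79} × {p68, p69, p70}, {78, 79} × {p68, p70}, {78, 80} × {p68, p70}, {78, 79} × {p69, p70}, {78, 80} × {p69, p70}, {78, 79} × {p68, p69, p70}, {78, 80} × {p68, p69, p70}, {78, 79, 80} × {p68, p70}, {78, 79, 80} × {p69, p70}, {78, 79, 80} × {p68, p69, p70}}; |τ_{X×Y}| = 108.

Enumerate products U × V with U ∈ τ_X, V ∈ τ_Y (deduplicated):
  ∅ × ∅ = {} (∅)
  {78} × {p68} = {(78,p68)}
  {78} × {p70} = {(78,p70)}
  {79} × {p68} = {(79,p68)}
  {79} × {p70} = {(79,p70)}
  {78} × {p68, p70} = {(78,p68), (78,p70)}
  {78, 79} × {p68} = {(78,p68), (79,p68)}
  {78, 80} × {p68} = {(78,p68), (80,p68)}
  {78} × {p69, p70} = {(78,p69), (78,p70)}
  {78, 79} × {p70} = {(78,p70), (79,p70)}
  {78, 80} × {p70} = {(78,p70), (80,p70)}
  {79} × {p68, p70} = {(79,p68), (79,p70)}
  {79} × {p69, p70} = {(79,p69), (79,p70)}
  {78} × {p68, p69, p70} = {(78,p68), (78,p69), (78,p70)}
  {78, 79, 80} × {p68} = {(78,p68), (79,p68), (80,p68)}
  {78, 79, 80} × {p70} = {(78,p70), (79,p70), (80,p70)}
  {79} × {p68, p69, p70} = {(79,p68), (79,p69), (79,p70)}
  {78, 79} × {p68, p70} = {(78,p68), (78,p70), (79,p68), (79,p70)}
  {78, 80} × {p68, p70} = {(78,p68), (78,p70), (80,p68), (80,p70)}
  {78, 79} × {p69, p70} = {(78,p69), (78,p70), (79,p69), (79,p70)}
  {78, 80} × {p69, p70} = {(78,p69), (78,p70), (80,p69), (80,p70)}
  {78, 79} × {p68, p69, p70} = {(78,p68), (78,p69), (78,p70), (79,p68), (79,p69), (79,p70)}
  {78, 80} × {p68, p69, p70} = {(78,p68), (78,p69), (78,p70), (80,p68), (80,p69), (80,p70)}
  {78, 79, 80} × {p68, p70} = {(78,p68), (78,p70), (79,p68), (79,p70), (80,p68), (80,p70)}
  {78, 79, 80} × {p69, p70} = {(78,p69), (78,p70), (79,p69), (79,p70), (80,p69), (80,p70)}
  {78, 79, 80} × {p68, p69, p70} = {(78,p68), (78,p69), (78,p70), (79,p68), (79,p69), (79,p70), (80,p68), (80,p69), (80,p70)}
These 26 distinct sets form the basis B.
Close under arbitrary unions to get τ_{X×Y}; counting gives |τ_{X×Y}| = 108.


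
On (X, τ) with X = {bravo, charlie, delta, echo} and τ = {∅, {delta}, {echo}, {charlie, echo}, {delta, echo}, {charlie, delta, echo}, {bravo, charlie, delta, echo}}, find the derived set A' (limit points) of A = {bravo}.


A' = ∅

For each x ∈ X, list the open sets U ∈ τ with x ∈ U, then check whether U ∩ (A ∖ {x}) ≠ ∅ for every such U.
  x = bravo: open {bravo, charlie, delta, echo} ∋ x has {bravo, charlie, delta, echo} ∩ (A ∖ {bravo}) = ∅, so x is NOT a limit point.
  x = charlie: open {charlie, echo} ∋ x has {charlie, echo} ∩ (A ∖ {charlie}) = ∅, so x is NOT a limit point.
  x = delta: open {delta} ∋ x has {delta} ∩ (A ∖ {delta}) = ∅, so x is NOT a limit point.
  x = echo: open {echo} ∋ x has {echo} ∩ (A ∖ {echo}) = ∅, so x is NOT a limit point.
Collecting: A' = ∅.


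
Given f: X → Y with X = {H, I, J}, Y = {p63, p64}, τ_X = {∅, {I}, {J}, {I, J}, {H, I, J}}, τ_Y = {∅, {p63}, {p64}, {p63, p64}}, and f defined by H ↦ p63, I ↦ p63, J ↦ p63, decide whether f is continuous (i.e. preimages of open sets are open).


f IS continuous.

Compute f^{-1}(U) for each U ∈ τ_Y:
  U = ∅: f^{-1}(U) = ∅ ∈ τ_X ✓.
  U = {p63}: f^{-1}(U) = {H, I, J} ∈ τ_X ✓.
  U = {p64}: f^{-1}(U) = ∅ ∈ τ_X ✓.
  U = {p63, p64}: f^{-1}(U) = {H, I, J} ∈ τ_X ✓.
Every preimage lies in τ_X, so f IS continuous.


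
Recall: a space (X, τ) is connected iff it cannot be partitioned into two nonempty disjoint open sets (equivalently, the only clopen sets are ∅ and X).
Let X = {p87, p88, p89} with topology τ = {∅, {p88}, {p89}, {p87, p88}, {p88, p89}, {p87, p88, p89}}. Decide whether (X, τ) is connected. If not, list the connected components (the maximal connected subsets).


(X, τ) is disconnected; components = [{p89}, {p87, p88}].

Find clopen sets (U ∈ τ with X ∖ U ∈ τ):
  U = ∅, X ∖ U = {p87, p88, p89} — both open, so U is clopen.
  U = {p89}, X ∖ U = {p87, p88} — both open, so U is clopen.
  U = {p87, p88}, X ∖ U = {p89} — both open, so U is clopen.
  U = {p87, p88, p89}, X ∖ U = ∅ — both open, so U is clopen.
Nontrivial clopen(s) exist: e.g. {p87, p88}. So (X, τ) is disconnected.
Compute connected components by grouping points that agree on all clopens:
  component: {p89}
  component: {p87, p88}


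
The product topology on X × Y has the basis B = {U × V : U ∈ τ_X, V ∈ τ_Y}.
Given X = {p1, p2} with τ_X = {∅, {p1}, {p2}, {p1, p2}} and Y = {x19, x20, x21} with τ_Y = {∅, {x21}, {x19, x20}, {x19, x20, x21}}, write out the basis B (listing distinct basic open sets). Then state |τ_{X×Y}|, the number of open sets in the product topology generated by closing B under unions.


Basis B = {∅ × ∅, {p1} × {x21}, {p2} × {x21}, {p1} × {x19, x20}, {p1, p2} × {x21}, {p2} × {x19, x20}, {p1} × {x19, x20, x21}, {p2} × {x19, x20, x21}, {p1, p2} × {x19, x20}, {p1, p2} × {x19, x20, x21}}; |τ_{X×Y}| = 16.

Enumerate products U × V with U ∈ τ_X, V ∈ τ_Y (deduplicated):
  ∅ × ∅ = {} (∅)
  {p1} × {x21} = {(p1,x21)}
  {p2} × {x21} = {(p2,x21)}
  {p1} × {x19, x20} = {(p1,x19), (p1,x20)}
  {p1, p2} × {x21} = {(p1,x21), (p2,x21)}
  {p2} × {x19, x20} = {(p2,x19), (p2,x20)}
  {p1} × {x19, x20, x21} = {(p1,x19), (p1,x20), (p1,x21)}
  {p2} × {x19, x20, x21} = {(p2,x19), (p2,x20), (p2,x21)}
  {p1, p2} × {x19, x20} = {(p1,x19), (p1,x20), (p2,x19), (p2,x20)}
  {p1, p2} × {x19, x20, x21} = {(p1,x19), (p1,x20), (p1,x21), (p2,x19), (p2,x20), (p2,x21)}
These 10 distinct sets form the basis B.
Close under arbitrary unions to get τ_{X×Y}; counting gives |τ_{X×Y}| = 16.


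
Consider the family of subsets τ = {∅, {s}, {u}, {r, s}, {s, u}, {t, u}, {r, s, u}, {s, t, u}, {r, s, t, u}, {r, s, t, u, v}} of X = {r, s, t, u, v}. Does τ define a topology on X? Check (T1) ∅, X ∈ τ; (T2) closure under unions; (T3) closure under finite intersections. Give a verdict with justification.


τ IS a topology on X.

Axiom (T1): ∅ ∈ τ? Yes; X ∈ τ? Yes.
Axiom (T2/T3): check pairwise unions and intersections of members of τ.
All pairwise intersections and unions checked — each lies in τ. Therefore τ satisfies (T1), (T2), (T3): it IS a topology on X.


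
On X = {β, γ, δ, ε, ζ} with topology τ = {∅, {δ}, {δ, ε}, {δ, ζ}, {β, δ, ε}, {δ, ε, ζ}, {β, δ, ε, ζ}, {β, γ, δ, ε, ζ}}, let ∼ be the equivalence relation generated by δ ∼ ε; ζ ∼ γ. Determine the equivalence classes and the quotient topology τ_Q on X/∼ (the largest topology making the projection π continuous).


X/∼ = {[β], [γ=ζ], [δ=ε]}; |τ_Q| = 4.

Equivalence classes: [β], [γ=ζ], [δ=ε].
Quotient map π: X → X/∼ sends β ↦ [β], γ ↦ [γ=ζ], δ ↦ [δ=ε], ε ↦ [δ=ε], ζ ↦ [γ=ζ].
For each subset V ⊆ X/∼, compute π^{-1}(V) ⊆ X and check whether π^{-1}(V) ∈ τ. V is open in τ_Q iff π^{-1}(V) ∈ τ.
  V = {}: π^{-1}(V) = ∅ ∈ τ ✓.
  V = {[β]}: π^{-1}(V) = {β} ∉ τ ✗.
  V = {[γ=ζ]}: π^{-1}(V) = {γ, ζ} ∉ τ ✗.
  V = {[β], [γ=ζ]}: π^{-1}(V) = {β, γ, ζ} ∉ τ ✗.
  V = {[δ=ε]}: π^{-1}(V) = {δ, ε} ∈ τ ✓.
  V = {[β], [δ=ε]}: π^{-1}(V) = {β, δ, ε} ∈ τ ✓.
  V = {[γ=ζ], [δ=ε]}: π^{-1}(V) = {γ, δ, ε, ζ} ∉ τ ✗.
  V = {[β], [γ=ζ], [δ=ε]}: π^{-1}(V) = {β, γ, δ, ε, ζ} ∈ τ ✓.
Open sets in the quotient: τ_Q = {{}, {[δ=ε]}, {[β], [δ=ε]}, {[β], [γ=ζ], [δ=ε]}} (4 elements).


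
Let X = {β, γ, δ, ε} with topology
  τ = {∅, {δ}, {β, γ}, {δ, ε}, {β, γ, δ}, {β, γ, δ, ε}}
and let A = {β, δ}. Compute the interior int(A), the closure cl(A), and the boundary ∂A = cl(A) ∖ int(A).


int(A) = {δ}, cl(A) = {β, γ, δ, ε}, ∂A = {β, γ, ε}.

Closed sets in (X, τ) are complements of opens:
  closed(X, τ) = {∅, {ε}, {β, γ}, {δ, ε}, {β, γ, ε}, {β, γ, δ, ε}}.
int(A) = ⋃ {U ∈ τ : U ⊆ A}. Opens contained in A: ∅, {δ}.
Taking the union of these: int(A) = {δ}.
cl(A) = ⋂ {C closed : A ⊆ C}. Closed sets containing A: {β, γ, δ, ε}.
Intersecting these: cl(A) = {β, γ, δ, ε}.
∂A = cl(A) ∖ int(A) = {β, γ, δ, ε} ∖ {δ} = {β, γ, ε}.


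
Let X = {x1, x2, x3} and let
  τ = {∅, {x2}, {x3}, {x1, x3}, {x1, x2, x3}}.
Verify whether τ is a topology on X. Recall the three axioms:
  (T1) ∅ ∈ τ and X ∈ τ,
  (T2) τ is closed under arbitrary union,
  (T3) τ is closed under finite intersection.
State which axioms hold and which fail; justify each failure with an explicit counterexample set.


τ is NOT a topology on X.

Axiom (T1): ∅ ∈ τ? Yes; X ∈ τ? Yes.
Axiom (T2/T3): check pairwise unions and intersections of members of τ.
Counterexample for (T2): {x2} ∪ {x3} = {x2, x3} ∉ τ. Therefore τ is NOT a topology.


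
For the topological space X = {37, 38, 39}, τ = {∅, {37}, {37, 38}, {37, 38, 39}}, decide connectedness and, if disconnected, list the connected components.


(X, τ) is connected.

Find clopen sets (U ∈ τ with X ∖ U ∈ τ):
  U = ∅, X ∖ U = {37, 38, 39} — both open, so U is clopen.
  U = {37, 38, 39}, X ∖ U = ∅ — both open, so U is clopen.
Only trivial clopens (∅ and X) exist, so (X, τ) is connected.
Compute connected components by grouping points that agree on all clopens:
  component: {37, 38, 39}


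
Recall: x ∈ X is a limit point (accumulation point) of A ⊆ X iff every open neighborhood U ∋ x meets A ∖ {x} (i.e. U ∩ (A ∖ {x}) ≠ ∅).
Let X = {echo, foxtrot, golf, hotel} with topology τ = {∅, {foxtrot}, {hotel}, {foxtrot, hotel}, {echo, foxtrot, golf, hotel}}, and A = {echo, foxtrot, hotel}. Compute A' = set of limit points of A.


A' = {echo, golf}

For each x ∈ X, list the open sets U ∈ τ with x ∈ U, then check whether U ∩ (A ∖ {x}) ≠ ∅ for every such U.
  x = echo: opens ∋ x are {echo, foxtrot, golf, hotel}; each meets A ∖ {echo}, so x IS a limit point.
  x = foxtrot: open {foxtrot} ∋ x has {foxtrot} ∩ (A ∖ {foxtrot}) = ∅, so x is NOT a limit point.
  x = golf: opens ∋ x are {echo, foxtrot, golf, hotel}; each meets A ∖ {golf}, so x IS a limit point.
  x = hotel: open {hotel} ∋ x has {hotel} ∩ (A ∖ {hotel}) = ∅, so x is NOT a limit point.
Collecting: A' = {echo, golf}.


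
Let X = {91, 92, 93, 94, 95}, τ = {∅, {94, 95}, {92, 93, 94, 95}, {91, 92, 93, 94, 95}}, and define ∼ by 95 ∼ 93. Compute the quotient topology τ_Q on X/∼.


X/∼ = {[91], [92], [93=95], [94]}; |τ_Q| = 3.

Equivalence classes: [91], [92], [93=95], [94].
Quotient map π: X → X/∼ sends 91 ↦ [91], 92 ↦ [92], 93 ↦ [93=95], 94 ↦ [94], 95 ↦ [93=95].
For each subset V ⊆ X/∼, compute π^{-1}(V) ⊆ X and check whether π^{-1}(V) ∈ τ. V is open in τ_Q iff π^{-1}(V) ∈ τ.
  V = {}: π^{-1}(V) = ∅ ∈ τ ✓.
  V = {[91]}: π^{-1}(V) = {91} ∉ τ ✗.
  V = {[92]}: π^{-1}(V) = {92} ∉ τ ✗.
  V = {[91], [92]}: π^{-1}(V) = {91, 92} ∉ τ ✗.
  V = {[93=95]}: π^{-1}(V) = {93, 95} ∉ τ ✗.
  V = {[91], [93=95]}: π^{-1}(V) = {91, 93, 95} ∉ τ ✗.
  V = {[92], [93=95]}: π^{-1}(V) = {92, 93, 95} ∉ τ ✗.
  V = {[91], [92], [93=95]}: π^{-1}(V) = {91, 92, 93, 95} ∉ τ ✗.
  V = {[94]}: π^{-1}(V) = {94} ∉ τ ✗.
  V = {[91], [94]}: π^{-1}(V) = {91, 94} ∉ τ ✗.
  V = {[92], [94]}: π^{-1}(V) = {92, 94} ∉ τ ✗.
  V = {[91], [92], [94]}: π^{-1}(V) = {91, 92, 94} ∉ τ ✗.
  V = {[93=95], [94]}: π^{-1}(V) = {93, 94, 95} ∉ τ ✗.
  V = {[91], [93=95], [94]}: π^{-1}(V) = {91, 93, 94, 95} ∉ τ ✗.
  V = {[92], [93=95], [94]}: π^{-1}(V) = {92, 93, 94, 95} ∈ τ ✓.
  V = {[91], [92], [93=95], [94]}: π^{-1}(V) = {91, 92, 93, 94, 95} ∈ τ ✓.
Open sets in the quotient: τ_Q = {{}, {[92], [93=95], [94]}, {[91], [92], [93=95], [94]}} (3 elements).


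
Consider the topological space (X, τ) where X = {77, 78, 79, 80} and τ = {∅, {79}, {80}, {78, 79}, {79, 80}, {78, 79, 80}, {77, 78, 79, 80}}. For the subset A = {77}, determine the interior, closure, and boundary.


int(A) = ∅, cl(A) = {77}, ∂A = {77}.

Closed sets in (X, τ) are complements of opens:
  closed(X, τ) = {∅, {77}, {77, 78}, {77, 80}, {77, 78, 79}, {77, 78, 80}, {77, 78, 79, 80}}.
int(A) = ⋃ {U ∈ τ : U ⊆ A}. Opens contained in A: ∅.
Taking the union of these: int(A) = ∅.
cl(A) = ⋂ {C closed : A ⊆ C}. Closed sets containing A: {77}, {77, 78}, {77, 80}, {77, 78, 79}, {77, 78, 80}, {77, 78, 79, 80}.
Intersecting these: cl(A) = {77}.
∂A = cl(A) ∖ int(A) = {77} ∖ ∅ = {77}.


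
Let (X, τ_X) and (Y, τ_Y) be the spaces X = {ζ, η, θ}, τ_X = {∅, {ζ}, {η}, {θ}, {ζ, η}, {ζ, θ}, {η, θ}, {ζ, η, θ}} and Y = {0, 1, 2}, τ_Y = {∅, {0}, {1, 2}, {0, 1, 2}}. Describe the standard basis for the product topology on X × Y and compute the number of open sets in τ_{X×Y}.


Basis B = {∅ × ∅, {ζ} × {0}, {η} × {0}, {θ} × {0}, {ζ, η} × {0}, {ζ, θ} × {0}, {ζ} × {1, 2}, {η, θ} × {0}, {η} × {1, 2}, {θ} × {1, 2}, {ζ} × {0, 1, 2}, {ζ, η, θ} × {0}, {η} × {0, 1, 2}, {θ} × {0, 1, 2}, {ζ, η} × {1, 2}, {ζ, θ} × {1, 2}, {η, θ} × {1, 2}, {ζ, η} × {0, 1, 2}, {ζ, θ} × {0, 1, 2}, {ζ, η, θ} × {1, 2}, {η, θ} × {0, 1, 2}, {ζ, η, θ} × {0, 1, 2}}; |τ_{X×Y}| = 64.

Enumerate products U × V with U ∈ τ_X, V ∈ τ_Y (deduplicated):
  ∅ × ∅ = {} (∅)
  {ζ} × {0} = {(ζ,0)}
  {η} × {0} = {(η,0)}
  {θ} × {0} = {(θ,0)}
  {ζ, η} × {0} = {(ζ,0), (η,0)}
  {ζ, θ} × {0} = {(ζ,0), (θ,0)}
  {ζ} × {1, 2} = {(ζ,1), (ζ,2)}
  {η, θ} × {0} = {(η,0), (θ,0)}
  {η} × {1, 2} = {(η,1), (η,2)}
  {θ} × {1, 2} = {(θ,1), (θ,2)}
  {ζ} × {0, 1, 2} = {(ζ,0), (ζ,1), (ζ,2)}
  {ζ, η, θ} × {0} = {(ζ,0), (η,0), (θ,0)}
  {η} × {0, 1, 2} = {(η,0), (η,1), (η,2)}
  {θ} × {0, 1, 2} = {(θ,0), (θ,1), (θ,2)}
  {ζ, η} × {1, 2} = {(ζ,1), (ζ,2), (η,1), (η,2)}
  {ζ, θ} × {1, 2} = {(ζ,1), (ζ,2), (θ,1), (θ,2)}
  {η, θ} × {1, 2} = {(η,1), (η,2), (θ,1), (θ,2)}
  {ζ, η} × {0, 1, 2} = {(ζ,0), (ζ,1), (ζ,2), (η,0), (η,1), (η,2)}
  {ζ, θ} × {0, 1, 2} = {(ζ,0), (ζ,1), (ζ,2), (θ,0), (θ,1), (θ,2)}
  {ζ, η, θ} × {1, 2} = {(ζ,1), (ζ,2), (η,1), (η,2), (θ,1), (θ,2)}
  {η, θ} × {0, 1, 2} = {(η,0), (η,1), (η,2), (θ,0), (θ,1), (θ,2)}
  {ζ, η, θ} × {0, 1, 2} = {(ζ,0), (ζ,1), (ζ,2), (η,0), (η,1), (η,2), (θ,0), (θ,1), (θ,2)}
These 22 distinct sets form the basis B.
Close under arbitrary unions to get τ_{X×Y}; counting gives |τ_{X×Y}| = 64.


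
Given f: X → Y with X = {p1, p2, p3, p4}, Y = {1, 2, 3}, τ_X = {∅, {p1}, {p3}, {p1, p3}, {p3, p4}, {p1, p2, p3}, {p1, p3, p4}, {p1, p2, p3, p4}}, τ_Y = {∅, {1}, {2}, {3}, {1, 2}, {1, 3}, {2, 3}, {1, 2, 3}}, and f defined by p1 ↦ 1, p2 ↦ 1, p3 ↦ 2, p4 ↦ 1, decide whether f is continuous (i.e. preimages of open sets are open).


f is NOT continuous.

Compute f^{-1}(U) for each U ∈ τ_Y:
  U = ∅: f^{-1}(U) = ∅ ∈ τ_X ✓.
  U = {1}: f^{-1}(U) = {p1, p2, p4} ∉ τ_X ✗.
  U = {2}: f^{-1}(U) = {p3} ∈ τ_X ✓.
  U = {3}: f^{-1}(U) = ∅ ∈ τ_X ✓.
  U = {1, 2}: f^{-1}(U) = {p1, p2, p3, p4} ∈ τ_X ✓.
  U = {1, 3}: f^{-1}(U) = {p1, p2, p4} ∉ τ_X ✗.
  U = {2, 3}: f^{-1}(U) = {p3} ∈ τ_X ✓.
  U = {1, 2, 3}: f^{-1}(U) = {p1, p2, p3, p4} ∈ τ_X ✓.
Found U = {1} with f^{-1}(U) = {p1, p2, p4} not in τ_X. Therefore f is NOT continuous.


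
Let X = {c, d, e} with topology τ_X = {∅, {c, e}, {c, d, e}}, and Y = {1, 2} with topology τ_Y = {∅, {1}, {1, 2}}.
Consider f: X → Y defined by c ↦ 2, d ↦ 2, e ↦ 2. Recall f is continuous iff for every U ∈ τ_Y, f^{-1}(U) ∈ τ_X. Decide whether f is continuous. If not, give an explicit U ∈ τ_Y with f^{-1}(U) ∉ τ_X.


f IS continuous.

Compute f^{-1}(U) for each U ∈ τ_Y:
  U = ∅: f^{-1}(U) = ∅ ∈ τ_X ✓.
  U = {1}: f^{-1}(U) = ∅ ∈ τ_X ✓.
  U = {1, 2}: f^{-1}(U) = {c, d, e} ∈ τ_X ✓.
Every preimage lies in τ_X, so f IS continuous.


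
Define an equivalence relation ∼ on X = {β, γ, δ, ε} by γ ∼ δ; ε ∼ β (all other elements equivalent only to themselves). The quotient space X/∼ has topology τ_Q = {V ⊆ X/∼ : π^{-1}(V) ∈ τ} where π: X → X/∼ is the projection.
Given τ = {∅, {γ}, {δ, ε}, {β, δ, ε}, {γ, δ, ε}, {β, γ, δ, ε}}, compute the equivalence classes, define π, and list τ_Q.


X/∼ = {[β=ε], [γ=δ]}; |τ_Q| = 2.

Equivalence classes: [β=ε], [γ=δ].
Quotient map π: X → X/∼ sends β ↦ [β=ε], γ ↦ [γ=δ], δ ↦ [γ=δ], ε ↦ [β=ε].
For each subset V ⊆ X/∼, compute π^{-1}(V) ⊆ X and check whether π^{-1}(V) ∈ τ. V is open in τ_Q iff π^{-1}(V) ∈ τ.
  V = {}: π^{-1}(V) = ∅ ∈ τ ✓.
  V = {[β=ε]}: π^{-1}(V) = {β, ε} ∉ τ ✗.
  V = {[γ=δ]}: π^{-1}(V) = {γ, δ} ∉ τ ✗.
  V = {[β=ε], [γ=δ]}: π^{-1}(V) = {β, γ, δ, ε} ∈ τ ✓.
Open sets in the quotient: τ_Q = {{}, {[β=ε], [γ=δ]}} (2 elements).


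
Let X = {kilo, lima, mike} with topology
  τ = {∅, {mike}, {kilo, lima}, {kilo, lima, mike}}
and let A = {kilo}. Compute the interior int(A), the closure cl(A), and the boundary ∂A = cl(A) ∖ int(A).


int(A) = ∅, cl(A) = {kilo, lima}, ∂A = {kilo, lima}.

Closed sets in (X, τ) are complements of opens:
  closed(X, τ) = {∅, {mike}, {kilo, lima}, {kilo, lima, mike}}.
int(A) = ⋃ {U ∈ τ : U ⊆ A}. Opens contained in A: ∅.
Taking the union of these: int(A) = ∅.
cl(A) = ⋂ {C closed : A ⊆ C}. Closed sets containing A: {kilo, lima}, {kilo, lima, mike}.
Intersecting these: cl(A) = {kilo, lima}.
∂A = cl(A) ∖ int(A) = {kilo, lima} ∖ ∅ = {kilo, lima}.


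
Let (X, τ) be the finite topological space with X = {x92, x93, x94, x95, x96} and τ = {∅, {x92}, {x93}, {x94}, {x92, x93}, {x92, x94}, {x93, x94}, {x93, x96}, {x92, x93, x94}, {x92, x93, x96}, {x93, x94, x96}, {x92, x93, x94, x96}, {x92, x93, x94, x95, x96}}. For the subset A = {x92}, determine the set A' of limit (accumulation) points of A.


A' = {x95}

For each x ∈ X, list the open sets U ∈ τ with x ∈ U, then check whether U ∩ (A ∖ {x}) ≠ ∅ for every such U.
  x = x92: open {x92} ∋ x has {x92} ∩ (A ∖ {x92}) = ∅, so x is NOT a limit point.
  x = x93: open {x93} ∋ x has {x93} ∩ (A ∖ {x93}) = ∅, so x is NOT a limit point.
  x = x94: open {x94} ∋ x has {x94} ∩ (A ∖ {x94}) = ∅, so x is NOT a limit point.
  x = x95: opens ∋ x are {x92, x93, x94, x95, x96}; each meets A ∖ {x95}, so x IS a limit point.
  x = x96: open {x93, x96} ∋ x has {x93, x96} ∩ (A ∖ {x96}) = ∅, so x is NOT a limit point.
Collecting: A' = {x95}.


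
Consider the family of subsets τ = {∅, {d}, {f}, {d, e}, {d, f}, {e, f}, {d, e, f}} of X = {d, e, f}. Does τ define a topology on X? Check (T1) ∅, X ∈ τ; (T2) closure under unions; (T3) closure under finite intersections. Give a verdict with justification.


τ is NOT a topology on X.

Axiom (T1): ∅ ∈ τ? Yes; X ∈ τ? Yes.
Axiom (T2/T3): check pairwise unions and intersections of members of τ.
Counterexample for (T3): {d, e} ∩ {e, f} = {e} ∉ τ. Therefore τ is NOT a topology.


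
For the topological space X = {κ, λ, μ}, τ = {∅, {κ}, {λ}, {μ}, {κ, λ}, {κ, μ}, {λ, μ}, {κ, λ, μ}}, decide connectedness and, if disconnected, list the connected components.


(X, τ) is disconnected; components = [{κ}, {λ}, {μ}].

Find clopen sets (U ∈ τ with X ∖ U ∈ τ):
  U = ∅, X ∖ U = {κ, λ, μ} — both open, so U is clopen.
  U = {κ}, X ∖ U = {λ, μ} — both open, so U is clopen.
  U = {λ}, X ∖ U = {κ, μ} — both open, so U is clopen.
  U = {μ}, X ∖ U = {κ, λ} — both open, so U is clopen.
  U = {κ, λ}, X ∖ U = {μ} — both open, so U is clopen.
  U = {κ, μ}, X ∖ U = {λ} — both open, so U is clopen.
  U = {λ, μ}, X ∖ U = {κ} — both open, so U is clopen.
  U = {κ, λ, μ}, X ∖ U = ∅ — both open, so U is clopen.
Nontrivial clopen(s) exist: e.g. {λ}. So (X, τ) is disconnected.
Compute connected components by grouping points that agree on all clopens:
  component: {κ}
  component: {λ}
  component: {μ}


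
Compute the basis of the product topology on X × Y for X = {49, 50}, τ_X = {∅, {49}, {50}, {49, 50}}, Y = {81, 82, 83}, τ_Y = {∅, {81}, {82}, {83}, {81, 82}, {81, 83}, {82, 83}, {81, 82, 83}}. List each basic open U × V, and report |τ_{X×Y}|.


Basis B = {∅ × ∅, {49} × {81}, {49} × {82}, {49} × {83}, {50} × {81}, {50} × {82}, {50} × {83}, {49} × {81, 82}, {49} × {81, 83}, {49, 50} × {81}, {49} × {82, 83}, {49, 50} × {82}, {49, 50} × {83}, {50} × {81, 82}, {50} × {81, 83}, {50} × {82, 83}, {49} × {81, 82, 83}, {50} × {81, 82, 83}, {49, 50} × {81, 82}, {49, 50} × {81, 83}, {49, 50} × {82, 83}, {49, 50} × {81, 82, 83}}; |τ_{X×Y}| = 64.

Enumerate products U × V with U ∈ τ_X, V ∈ τ_Y (deduplicated):
  ∅ × ∅ = {} (∅)
  {49} × {81} = {(49,81)}
  {49} × {82} = {(49,82)}
  {49} × {83} = {(49,83)}
  {50} × {81} = {(50,81)}
  {50} × {82} = {(50,82)}
  {50} × {83} = {(50,83)}
  {49} × {81, 82} = {(49,81), (49,82)}
  {49} × {81, 83} = {(49,81), (49,83)}
  {49, 50} × {81} = {(49,81), (50,81)}
  {49} × {82, 83} = {(49,82), (49,83)}
  {49, 50} × {82} = {(49,82), (50,82)}
  {49, 50} × {83} = {(49,83), (50,83)}
  {50} × {81, 82} = {(50,81), (50,82)}
  {50} × {81, 83} = {(50,81), (50,83)}
  {50} × {82, 83} = {(50,82), (50,83)}
  {49} × {81, 82, 83} = {(49,81), (49,82), (49,83)}
  {50} × {81, 82, 83} = {(50,81), (50,82), (50,83)}
  {49, 50} × {81, 82} = {(49,81), (49,82), (50,81), (50,82)}
  {49, 50} × {81, 83} = {(49,81), (49,83), (50,81), (50,83)}
  {49, 50} × {82, 83} = {(49,82), (49,83), (50,82), (50,83)}
  {49, 50} × {81, 82, 83} = {(49,81), (49,82), (49,83), (50,81), (50,82), (50,83)}
These 22 distinct sets form the basis B.
Close under arbitrary unions to get τ_{X×Y}; counting gives |τ_{X×Y}| = 64.


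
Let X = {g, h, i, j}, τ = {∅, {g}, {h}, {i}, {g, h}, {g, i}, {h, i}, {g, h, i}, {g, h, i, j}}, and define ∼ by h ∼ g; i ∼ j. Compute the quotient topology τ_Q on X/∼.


X/∼ = {[g=h], [i=j]}; |τ_Q| = 3.

Equivalence classes: [g=h], [i=j].
Quotient map π: X → X/∼ sends g ↦ [g=h], h ↦ [g=h], i ↦ [i=j], j ↦ [i=j].
For each subset V ⊆ X/∼, compute π^{-1}(V) ⊆ X and check whether π^{-1}(V) ∈ τ. V is open in τ_Q iff π^{-1}(V) ∈ τ.
  V = {}: π^{-1}(V) = ∅ ∈ τ ✓.
  V = {[g=h]}: π^{-1}(V) = {g, h} ∈ τ ✓.
  V = {[i=j]}: π^{-1}(V) = {i, j} ∉ τ ✗.
  V = {[g=h], [i=j]}: π^{-1}(V) = {g, h, i, j} ∈ τ ✓.
Open sets in the quotient: τ_Q = {{}, {[g=h]}, {[g=h], [i=j]}} (3 elements).


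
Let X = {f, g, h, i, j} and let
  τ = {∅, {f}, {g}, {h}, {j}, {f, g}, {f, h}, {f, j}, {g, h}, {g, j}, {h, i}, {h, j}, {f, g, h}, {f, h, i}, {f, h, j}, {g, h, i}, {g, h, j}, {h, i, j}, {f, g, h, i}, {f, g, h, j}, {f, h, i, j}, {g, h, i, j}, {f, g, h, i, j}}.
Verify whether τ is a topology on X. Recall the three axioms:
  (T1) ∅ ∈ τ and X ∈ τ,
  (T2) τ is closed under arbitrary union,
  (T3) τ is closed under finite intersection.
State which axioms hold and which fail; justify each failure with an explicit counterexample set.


τ is NOT a topology on X.

Axiom (T1): ∅ ∈ τ? Yes; X ∈ τ? Yes.
Axiom (T2/T3): check pairwise unions and intersections of members of τ.
Counterexample for (T2): {f} ∪ {g, j} = {f, g, j} ∉ τ. Therefore τ is NOT a topology.


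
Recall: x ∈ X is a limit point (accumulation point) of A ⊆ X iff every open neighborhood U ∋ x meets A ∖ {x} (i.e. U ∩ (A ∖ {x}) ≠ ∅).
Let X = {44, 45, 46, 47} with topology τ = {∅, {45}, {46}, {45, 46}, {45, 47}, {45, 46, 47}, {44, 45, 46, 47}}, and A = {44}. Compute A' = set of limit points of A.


A' = ∅

For each x ∈ X, list the open sets U ∈ τ with x ∈ U, then check whether U ∩ (A ∖ {x}) ≠ ∅ for every such U.
  x = 44: open {44, 45, 46, 47} ∋ x has {44, 45, 46, 47} ∩ (A ∖ {44}) = ∅, so x is NOT a limit point.
  x = 45: open {45} ∋ x has {45} ∩ (A ∖ {45}) = ∅, so x is NOT a limit point.
  x = 46: open {46} ∋ x has {46} ∩ (A ∖ {46}) = ∅, so x is NOT a limit point.
  x = 47: open {45, 47} ∋ x has {45, 47} ∩ (A ∖ {47}) = ∅, so x is NOT a limit point.
Collecting: A' = ∅.


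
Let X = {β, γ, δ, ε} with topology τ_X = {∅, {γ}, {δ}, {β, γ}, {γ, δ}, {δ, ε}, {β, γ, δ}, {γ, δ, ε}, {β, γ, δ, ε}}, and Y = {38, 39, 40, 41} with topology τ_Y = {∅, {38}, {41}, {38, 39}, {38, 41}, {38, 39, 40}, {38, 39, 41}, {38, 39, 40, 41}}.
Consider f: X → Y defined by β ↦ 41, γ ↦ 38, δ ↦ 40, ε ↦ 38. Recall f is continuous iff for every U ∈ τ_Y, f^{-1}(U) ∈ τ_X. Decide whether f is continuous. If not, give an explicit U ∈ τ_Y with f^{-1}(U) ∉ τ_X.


f is NOT continuous.

Compute f^{-1}(U) for each U ∈ τ_Y:
  U = ∅: f^{-1}(U) = ∅ ∈ τ_X ✓.
  U = {38}: f^{-1}(U) = {γ, ε} ∉ τ_X ✗.
  U = {41}: f^{-1}(U) = {β} ∉ τ_X ✗.
  U = {38, 39}: f^{-1}(U) = {γ, ε} ∉ τ_X ✗.
  U = {38, 41}: f^{-1}(U) = {β, γ, ε} ∉ τ_X ✗.
  U = {38, 39, 40}: f^{-1}(U) = {γ, δ, ε} ∈ τ_X ✓.
  U = {38, 39, 41}: f^{-1}(U) = {β, γ, ε} ∉ τ_X ✗.
  U = {38, 39, 40, 41}: f^{-1}(U) = {β, γ, δ, ε} ∈ τ_X ✓.
Found U = {38} with f^{-1}(U) = {γ, ε} not in τ_X. Therefore f is NOT continuous.


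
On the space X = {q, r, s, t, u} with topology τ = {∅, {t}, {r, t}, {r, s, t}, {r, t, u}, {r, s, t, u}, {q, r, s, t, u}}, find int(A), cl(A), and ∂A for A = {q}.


int(A) = ∅, cl(A) = {q}, ∂A = {q}.

Closed sets in (X, τ) are complements of opens:
  closed(X, τ) = {∅, {q}, {q, s}, {q, u}, {q, s, u}, {q, r, s, u}, {q, r, s, t, u}}.
int(A) = ⋃ {U ∈ τ : U ⊆ A}. Opens contained in A: ∅.
Taking the union of these: int(A) = ∅.
cl(A) = ⋂ {C closed : A ⊆ C}. Closed sets containing A: {q}, {q, s}, {q, u}, {q, s, u}, {q, r, s, u}, {q, r, s, t, u}.
Intersecting these: cl(A) = {q}.
∂A = cl(A) ∖ int(A) = {q} ∖ ∅ = {q}.


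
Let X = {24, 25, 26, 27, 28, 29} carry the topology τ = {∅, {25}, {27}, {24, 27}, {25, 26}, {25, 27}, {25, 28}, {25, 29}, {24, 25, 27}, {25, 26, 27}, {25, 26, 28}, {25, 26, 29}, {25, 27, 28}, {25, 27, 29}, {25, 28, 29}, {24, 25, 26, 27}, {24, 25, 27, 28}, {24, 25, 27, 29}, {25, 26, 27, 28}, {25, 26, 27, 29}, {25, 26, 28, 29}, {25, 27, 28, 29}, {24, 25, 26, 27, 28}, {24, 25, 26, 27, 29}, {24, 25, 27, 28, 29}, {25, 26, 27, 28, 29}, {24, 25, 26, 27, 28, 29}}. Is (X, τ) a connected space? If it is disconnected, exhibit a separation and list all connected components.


(X, τ) is disconnected; components = [{24, 27}, {25, 26, 28, 29}].

Find clopen sets (U ∈ τ with X ∖ U ∈ τ):
  U = ∅, X ∖ U = {24, 25, 26, 27, 28, 29} — both open, so U is clopen.
  U = {24, 27}, X ∖ U = {25, 26, 28, 29} — both open, so U is clopen.
  U = {25, 26, 28, 29}, X ∖ U = {24, 27} — both open, so U is clopen.
  U = {24, 25, 26, 27, 28, 29}, X ∖ U = ∅ — both open, so U is clopen.
Nontrivial clopen(s) exist: e.g. {24, 27}. So (X, τ) is disconnected.
Compute connected components by grouping points that agree on all clopens:
  component: {24, 27}
  component: {25, 26, 28, 29}


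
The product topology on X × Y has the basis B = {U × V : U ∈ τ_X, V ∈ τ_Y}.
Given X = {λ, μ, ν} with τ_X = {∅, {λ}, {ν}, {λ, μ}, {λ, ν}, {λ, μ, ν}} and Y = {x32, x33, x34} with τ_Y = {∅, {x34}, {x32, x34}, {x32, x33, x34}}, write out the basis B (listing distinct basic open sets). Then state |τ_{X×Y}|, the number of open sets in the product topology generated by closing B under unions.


Basis B = {∅ × ∅, {λ} × {x34}, {ν} × {x34}, {λ} × {x32, x34}, {λ, μ} × {x34}, {λ, ν} × {x34}, {ν} × {x32, x34}, {λ} × {x32, x33, x34}, {λ, μ, ν} × {x34}, {ν} × {x32, x33, x34}, {λ, μ} × {x32, x34}, {λ, ν} × {x32, x34}, {λ, μ} × {x32, x33, x34}, {λ, ν} × {x32, x33, x34}, {λ, μ, ν} × {x32, x34}, {λ, μ, ν} × {x32, x33, x34}}; |τ_{X×Y}| = 40.

Enumerate products U × V with U ∈ τ_X, V ∈ τ_Y (deduplicated):
  ∅ × ∅ = {} (∅)
  {λ} × {x34} = {(λ,x34)}
  {ν} × {x34} = {(ν,x34)}
  {λ} × {x32, x34} = {(λ,x32), (λ,x34)}
  {λ, μ} × {x34} = {(λ,x34), (μ,x34)}
  {λ, ν} × {x34} = {(λ,x34), (ν,x34)}
  {ν} × {x32, x34} = {(ν,x32), (ν,x34)}
  {λ} × {x32, x33, x34} = {(λ,x32), (λ,x33), (λ,x34)}
  {λ, μ, ν} × {x34} = {(λ,x34), (μ,x34), (ν,x34)}
  {ν} × {x32, x33, x34} = {(ν,x32), (ν,x33), (ν,x34)}
  {λ, μ} × {x32, x34} = {(λ,x32), (λ,x34), (μ,x32), (μ,x34)}
  {λ, ν} × {x32, x34} = {(λ,x32), (λ,x34), (ν,x32), (ν,x34)}
  {λ, μ} × {x32, x33, x34} = {(λ,x32), (λ,x33), (λ,x34), (μ,x32), (μ,x33), (μ,x34)}
  {λ, ν} × {x32, x33, x34} = {(λ,x32), (λ,x33), (λ,x34), (ν,x32), (ν,x33), (ν,x34)}
  {λ, μ, ν} × {x32, x34} = {(λ,x32), (λ,x34), (μ,x32), (μ,x34), (ν,x32), (ν,x34)}
  {λ, μ, ν} × {x32, x33, x34} = {(λ,x32), (λ,x33), (λ,x34), (μ,x32), (μ,x33), (μ,x34), (ν,x32), (ν,x33), (ν,x34)}
These 16 distinct sets form the basis B.
Close under arbitrary unions to get τ_{X×Y}; counting gives |τ_{X×Y}| = 40.
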